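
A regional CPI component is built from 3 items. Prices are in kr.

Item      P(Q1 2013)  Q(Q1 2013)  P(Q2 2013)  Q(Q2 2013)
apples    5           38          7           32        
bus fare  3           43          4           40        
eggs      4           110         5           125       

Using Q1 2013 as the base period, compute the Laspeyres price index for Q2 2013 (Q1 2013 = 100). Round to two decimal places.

130.17

Laspeyres price index uses base-period quantities as weights.
ΣP(Q2 2013)·Q(Q1 2013) = 7×38 + 4×43 + 5×110 = 266 + 172 + 550 = 988
ΣP(Q1 2013)·Q(Q1 2013) = 5×38 + 3×43 + 4×110 = 190 + 129 + 440 = 759
Index = 988 / 759 × 100 = 130.1713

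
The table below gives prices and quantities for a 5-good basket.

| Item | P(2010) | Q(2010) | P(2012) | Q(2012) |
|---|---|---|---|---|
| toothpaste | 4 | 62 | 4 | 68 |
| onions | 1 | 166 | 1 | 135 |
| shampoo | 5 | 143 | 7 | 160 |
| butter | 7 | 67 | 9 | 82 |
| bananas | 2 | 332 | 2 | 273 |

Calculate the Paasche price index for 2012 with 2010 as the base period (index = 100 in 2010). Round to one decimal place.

120.8

Paasche price index uses current-period quantities as weights.
ΣP(2012)·Q(2012) = 4×68 + 1×135 + 7×160 + 9×82 + 2×273 = 272 + 135 + 1120 + 738 + 546 = 2811
ΣP(2010)·Q(2012) = 4×68 + 1×135 + 5×160 + 7×82 + 2×273 = 272 + 135 + 800 + 574 + 546 = 2327
Index = 2811 / 2327 × 100 = 120.7993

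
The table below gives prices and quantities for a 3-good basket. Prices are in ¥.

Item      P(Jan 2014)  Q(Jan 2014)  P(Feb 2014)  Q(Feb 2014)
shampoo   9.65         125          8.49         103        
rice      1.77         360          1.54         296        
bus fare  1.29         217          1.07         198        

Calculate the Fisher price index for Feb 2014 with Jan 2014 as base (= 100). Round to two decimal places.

87.00

Laspeyres component (base-period weights):
ΣP(Feb 2014)Q(Jan 2014) = 8.49×125 + 1.54×360 + 1.07×217 = 1061.25 + 554.4 + 232.19 = 1847.84
ΣP(Jan 2014)Q(Jan 2014) = 9.65×125 + 1.77×360 + 1.29×217 = 1206.25 + 637.2 + 279.93 = 2123.38
L = 1847.84 / 2123.38 × 100 = 87.0235
Paasche component (current-period weights):
ΣP(Feb 2014)Q(Feb 2014) = 8.49×103 + 1.54×296 + 1.07×198 = 874.47 + 455.84 + 211.86 = 1542.17
ΣP(Jan 2014)Q(Feb 2014) = 9.65×103 + 1.77×296 + 1.29×198 = 993.95 + 523.92 + 255.42 = 1773.29
P = 1542.17 / 1773.29 × 100 = 86.9666
Fisher = √(L × P) = √(87.0235 × 86.9666) = 86.9951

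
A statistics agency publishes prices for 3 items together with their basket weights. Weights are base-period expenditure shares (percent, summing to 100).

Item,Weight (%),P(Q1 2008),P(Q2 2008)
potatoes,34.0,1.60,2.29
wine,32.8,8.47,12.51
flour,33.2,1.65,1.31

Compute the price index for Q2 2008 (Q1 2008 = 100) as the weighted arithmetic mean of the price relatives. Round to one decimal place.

potatoes: 34.0 × (2.29/1.60) = 34.0 × 1.431250 = 48.6625
wine: 32.8 × (12.51/8.47) = 32.8 × 1.476978 = 48.4449
flour: 33.2 × (1.31/1.65) = 33.2 × 0.793939 = 26.3588
Index = Σ wᵢ·(p₁ᵢ/p₀ᵢ) = 48.6625 + 48.4449 + 26.3588 = 123.4662

123.5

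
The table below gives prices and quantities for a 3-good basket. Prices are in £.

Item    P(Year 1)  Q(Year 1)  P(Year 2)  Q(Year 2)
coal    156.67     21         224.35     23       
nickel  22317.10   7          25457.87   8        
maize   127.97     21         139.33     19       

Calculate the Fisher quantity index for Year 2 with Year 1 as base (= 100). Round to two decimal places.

Laspeyres component (base-period weights):
ΣP(Year 1)Q(Year 2) = 156.67×23 + 22317.10×8 + 127.97×19 = 3603.41 + 178536.8 + 2431.43 = 184571.64
ΣP(Year 1)Q(Year 1) = 156.67×21 + 22317.10×7 + 127.97×21 = 3290.07 + 156219.7 + 2687.37 = 162197.14
L = 184571.64 / 162197.14 × 100 = 113.7946
Paasche component (current-period weights):
ΣP(Year 2)Q(Year 2) = 224.35×23 + 25457.87×8 + 139.33×19 = 5160.05 + 203662.96 + 2647.27 = 211470.28
ΣP(Year 2)Q(Year 1) = 224.35×21 + 25457.87×7 + 139.33×21 = 4711.35 + 178205.09 + 2925.93 = 185842.37
P = 211470.28 / 185842.37 × 100 = 113.7901
Fisher = √(L × P) = √(113.7946 × 113.7901) = 113.7924

113.79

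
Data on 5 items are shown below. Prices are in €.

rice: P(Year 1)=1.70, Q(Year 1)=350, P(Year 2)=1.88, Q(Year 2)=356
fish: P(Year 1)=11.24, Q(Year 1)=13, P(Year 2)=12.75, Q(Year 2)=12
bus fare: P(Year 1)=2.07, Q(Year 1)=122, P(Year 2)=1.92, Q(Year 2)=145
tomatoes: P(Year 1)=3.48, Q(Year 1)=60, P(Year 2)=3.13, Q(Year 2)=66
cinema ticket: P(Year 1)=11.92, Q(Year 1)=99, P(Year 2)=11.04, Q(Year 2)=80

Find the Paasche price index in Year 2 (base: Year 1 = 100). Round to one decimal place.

98.5

Paasche price index uses current-period quantities as weights.
ΣP(Year 2)·Q(Year 2) = 1.88×356 + 12.75×12 + 1.92×145 + 3.13×66 + 11.04×80 = 669.28 + 153 + 278.4 + 206.58 + 883.2 = 2190.46
ΣP(Year 1)·Q(Year 2) = 1.70×356 + 11.24×12 + 2.07×145 + 3.48×66 + 11.92×80 = 605.2 + 134.88 + 300.15 + 229.68 + 953.6 = 2223.51
Index = 2190.46 / 2223.51 × 100 = 98.5136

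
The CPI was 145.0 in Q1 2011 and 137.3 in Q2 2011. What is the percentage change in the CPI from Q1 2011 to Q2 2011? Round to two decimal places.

Change = (137.3 − 145.0) / 145.0 × 100
       = -7.7 / 145.0 × 100 = -5.3103%

-5.31%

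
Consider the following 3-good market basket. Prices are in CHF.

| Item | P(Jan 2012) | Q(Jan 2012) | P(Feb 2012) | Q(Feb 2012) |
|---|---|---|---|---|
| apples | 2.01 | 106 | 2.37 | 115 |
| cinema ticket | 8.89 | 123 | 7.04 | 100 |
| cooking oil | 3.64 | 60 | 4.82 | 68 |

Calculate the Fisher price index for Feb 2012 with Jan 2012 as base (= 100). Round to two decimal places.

Laspeyres component (base-period weights):
ΣP(Feb 2012)Q(Jan 2012) = 2.37×106 + 7.04×123 + 4.82×60 = 251.22 + 865.92 + 289.2 = 1406.34
ΣP(Jan 2012)Q(Jan 2012) = 2.01×106 + 8.89×123 + 3.64×60 = 213.06 + 1093.47 + 218.4 = 1524.93
L = 1406.34 / 1524.93 × 100 = 92.2232
Paasche component (current-period weights):
ΣP(Feb 2012)Q(Feb 2012) = 2.37×115 + 7.04×100 + 4.82×68 = 272.55 + 704 + 327.76 = 1304.31
ΣP(Jan 2012)Q(Feb 2012) = 2.01×115 + 8.89×100 + 3.64×68 = 231.15 + 889 + 247.52 = 1367.67
P = 1304.31 / 1367.67 × 100 = 95.3673
Fisher = √(L × P) = √(92.2232 × 95.3673) = 93.7821

93.78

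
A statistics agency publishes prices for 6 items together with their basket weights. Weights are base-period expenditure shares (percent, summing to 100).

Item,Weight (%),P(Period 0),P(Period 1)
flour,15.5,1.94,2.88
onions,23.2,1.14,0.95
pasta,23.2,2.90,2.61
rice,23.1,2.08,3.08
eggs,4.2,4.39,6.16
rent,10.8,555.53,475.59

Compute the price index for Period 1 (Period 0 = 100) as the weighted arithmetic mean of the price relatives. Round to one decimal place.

112.6

flour: 15.5 × (2.88/1.94) = 15.5 × 1.484536 = 23.0103
onions: 23.2 × (0.95/1.14) = 23.2 × 0.833333 = 19.3333
pasta: 23.2 × (2.61/2.90) = 23.2 × 0.900000 = 20.8800
rice: 23.1 × (3.08/2.08) = 23.1 × 1.480769 = 34.2058
eggs: 4.2 × (6.16/4.39) = 4.2 × 1.403189 = 5.8934
rent: 10.8 × (475.59/555.53) = 10.8 × 0.856101 = 9.2459
Index = Σ wᵢ·(p₁ᵢ/p₀ᵢ) = 23.0103 + 19.3333 + 20.8800 + 34.2058 + 5.8934 + 9.2459 = 112.5687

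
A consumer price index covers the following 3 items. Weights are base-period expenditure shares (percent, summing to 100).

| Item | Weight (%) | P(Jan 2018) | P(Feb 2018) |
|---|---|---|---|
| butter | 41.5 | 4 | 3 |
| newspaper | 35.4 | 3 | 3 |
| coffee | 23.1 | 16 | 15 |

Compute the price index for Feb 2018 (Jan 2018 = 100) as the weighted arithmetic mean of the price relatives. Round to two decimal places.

88.18

butter: 41.5 × (3/4) = 41.5 × 0.750000 = 31.1250
newspaper: 35.4 × (3/3) = 35.4 × 1.000000 = 35.4000
coffee: 23.1 × (15/16) = 23.1 × 0.937500 = 21.6562
Index = Σ wᵢ·(p₁ᵢ/p₀ᵢ) = 31.1250 + 35.4000 + 21.6562 = 88.1813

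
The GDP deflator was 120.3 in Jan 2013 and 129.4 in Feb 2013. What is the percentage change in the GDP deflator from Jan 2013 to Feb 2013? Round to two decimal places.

Change = (129.4 − 120.3) / 120.3 × 100
       = 9.1 / 120.3 × 100 = 7.5644%

7.56%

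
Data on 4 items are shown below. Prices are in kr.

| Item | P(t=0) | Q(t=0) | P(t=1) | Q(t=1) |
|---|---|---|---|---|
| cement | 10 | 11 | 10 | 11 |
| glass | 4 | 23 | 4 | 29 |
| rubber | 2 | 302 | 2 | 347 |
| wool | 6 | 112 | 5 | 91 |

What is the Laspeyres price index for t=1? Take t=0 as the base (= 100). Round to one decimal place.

92.4

Laspeyres price index uses base-period quantities as weights.
ΣP(t=1)·Q(t=0) = 10×11 + 4×23 + 2×302 + 5×112 = 110 + 92 + 604 + 560 = 1366
ΣP(t=0)·Q(t=0) = 10×11 + 4×23 + 2×302 + 6×112 = 110 + 92 + 604 + 672 = 1478
Index = 1366 / 1478 × 100 = 92.4222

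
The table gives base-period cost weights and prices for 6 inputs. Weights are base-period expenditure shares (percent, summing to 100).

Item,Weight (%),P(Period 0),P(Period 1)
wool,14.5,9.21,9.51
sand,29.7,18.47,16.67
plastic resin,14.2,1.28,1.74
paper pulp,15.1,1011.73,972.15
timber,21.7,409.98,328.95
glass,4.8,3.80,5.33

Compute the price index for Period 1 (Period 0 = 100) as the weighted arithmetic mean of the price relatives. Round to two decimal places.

wool: 14.5 × (9.51/9.21) = 14.5 × 1.032573 = 14.9723
sand: 29.7 × (16.67/18.47) = 29.7 × 0.902545 = 26.8056
plastic resin: 14.2 × (1.74/1.28) = 14.2 × 1.359375 = 19.3031
paper pulp: 15.1 × (972.15/1011.73) = 15.1 × 0.960879 = 14.5093
timber: 21.7 × (328.95/409.98) = 21.7 × 0.802356 = 17.4111
glass: 4.8 × (5.33/3.80) = 4.8 × 1.402632 = 6.7326
Index = Σ wᵢ·(p₁ᵢ/p₀ᵢ) = 14.9723 + 26.8056 + 19.3031 + 14.5093 + 17.4111 + 6.7326 = 99.7340

99.73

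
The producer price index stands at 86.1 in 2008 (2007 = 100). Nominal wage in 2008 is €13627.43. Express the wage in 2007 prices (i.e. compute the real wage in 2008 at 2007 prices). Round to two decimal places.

Real = Nominal ÷ (Index/100) = 13627.43 ÷ (86.1/100)
     = 13627.43 ÷ 0.861 = 15827.4448

15827.44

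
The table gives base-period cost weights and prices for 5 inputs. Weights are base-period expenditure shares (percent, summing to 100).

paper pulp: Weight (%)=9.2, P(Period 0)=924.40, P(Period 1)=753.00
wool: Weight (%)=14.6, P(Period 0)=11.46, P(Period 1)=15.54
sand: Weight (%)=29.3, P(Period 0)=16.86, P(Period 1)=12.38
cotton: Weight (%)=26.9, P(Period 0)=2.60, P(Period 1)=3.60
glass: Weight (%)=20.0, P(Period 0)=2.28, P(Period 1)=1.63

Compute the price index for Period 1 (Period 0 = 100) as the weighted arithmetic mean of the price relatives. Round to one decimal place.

paper pulp: 9.2 × (753.00/924.40) = 9.2 × 0.814582 = 7.4942
wool: 14.6 × (15.54/11.46) = 14.6 × 1.356021 = 19.7979
sand: 29.3 × (12.38/16.86) = 29.3 × 0.734282 = 21.5145
cotton: 26.9 × (3.60/2.60) = 26.9 × 1.384615 = 37.2462
glass: 20.0 × (1.63/2.28) = 20.0 × 0.714912 = 14.2982
Index = Σ wᵢ·(p₁ᵢ/p₀ᵢ) = 7.4942 + 19.7979 + 21.5145 + 37.2462 + 14.2982 = 100.3509

100.4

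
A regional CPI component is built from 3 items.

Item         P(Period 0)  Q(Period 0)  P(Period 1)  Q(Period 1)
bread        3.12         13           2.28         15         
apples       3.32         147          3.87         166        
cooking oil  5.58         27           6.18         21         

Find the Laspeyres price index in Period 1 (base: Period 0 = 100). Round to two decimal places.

112.68

Laspeyres price index uses base-period quantities as weights.
ΣP(Period 1)·Q(Period 0) = 2.28×13 + 3.87×147 + 6.18×27 = 29.64 + 568.89 + 166.86 = 765.39
ΣP(Period 0)·Q(Period 0) = 3.12×13 + 3.32×147 + 5.58×27 = 40.56 + 488.04 + 150.66 = 679.26
Index = 765.39 / 679.26 × 100 = 112.6800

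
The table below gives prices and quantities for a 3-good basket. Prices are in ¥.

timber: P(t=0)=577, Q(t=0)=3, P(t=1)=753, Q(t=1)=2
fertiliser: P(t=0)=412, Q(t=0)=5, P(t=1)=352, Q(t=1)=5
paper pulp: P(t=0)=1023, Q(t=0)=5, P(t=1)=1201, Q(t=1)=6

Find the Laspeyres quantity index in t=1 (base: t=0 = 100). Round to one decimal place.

105.0

Laspeyres quantity index uses base-period prices as weights.
ΣP(t=0)·Q(t=1) = 577×2 + 412×5 + 1023×6 = 1154 + 2060 + 6138 = 9352
ΣP(t=0)·Q(t=0) = 577×3 + 412×5 + 1023×5 = 1731 + 2060 + 5115 = 8906
Index = 9352 / 8906 × 100 = 105.0079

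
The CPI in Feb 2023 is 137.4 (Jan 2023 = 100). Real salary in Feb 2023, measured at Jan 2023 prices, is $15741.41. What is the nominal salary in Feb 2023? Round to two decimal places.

21628.70

Nominal = Real × (Index/100) = 15741.41 × (137.4/100)
        = 15741.41 × 1.374 = 21628.6973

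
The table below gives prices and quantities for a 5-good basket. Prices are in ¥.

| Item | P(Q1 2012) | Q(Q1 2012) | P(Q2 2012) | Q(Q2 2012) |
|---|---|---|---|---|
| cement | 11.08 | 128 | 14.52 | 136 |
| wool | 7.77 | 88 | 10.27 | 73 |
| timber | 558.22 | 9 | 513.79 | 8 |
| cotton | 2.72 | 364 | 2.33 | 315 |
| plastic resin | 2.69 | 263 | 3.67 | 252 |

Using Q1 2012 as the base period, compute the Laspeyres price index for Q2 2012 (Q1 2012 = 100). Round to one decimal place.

Laspeyres price index uses base-period quantities as weights.
ΣP(Q2 2012)·Q(Q1 2012) = 14.52×128 + 10.27×88 + 513.79×9 + 2.33×364 + 3.67×263 = 1858.56 + 903.76 + 4624.11 + 848.12 + 965.21 = 9199.76
ΣP(Q1 2012)·Q(Q1 2012) = 11.08×128 + 7.77×88 + 558.22×9 + 2.72×364 + 2.69×263 = 1418.24 + 683.76 + 5023.98 + 990.08 + 707.47 = 8823.53
Index = 9199.76 / 8823.53 × 100 = 104.2639

104.3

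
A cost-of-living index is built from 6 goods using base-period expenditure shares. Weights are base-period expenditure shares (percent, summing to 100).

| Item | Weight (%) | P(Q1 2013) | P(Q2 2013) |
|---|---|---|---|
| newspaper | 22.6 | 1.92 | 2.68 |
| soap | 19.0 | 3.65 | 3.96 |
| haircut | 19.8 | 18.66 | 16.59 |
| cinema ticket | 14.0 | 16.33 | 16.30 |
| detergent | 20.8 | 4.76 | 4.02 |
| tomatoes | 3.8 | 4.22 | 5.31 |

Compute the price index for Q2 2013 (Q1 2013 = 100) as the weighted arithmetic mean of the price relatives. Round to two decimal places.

newspaper: 22.6 × (2.68/1.92) = 22.6 × 1.395833 = 31.5458
soap: 19.0 × (3.96/3.65) = 19.0 × 1.084932 = 20.6137
haircut: 19.8 × (16.59/18.66) = 19.8 × 0.889068 = 17.6035
cinema ticket: 14.0 × (16.30/16.33) = 14.0 × 0.998163 = 13.9743
detergent: 20.8 × (4.02/4.76) = 20.8 × 0.844538 = 17.5664
tomatoes: 3.8 × (5.31/4.22) = 3.8 × 1.258294 = 4.7815
Index = Σ wᵢ·(p₁ᵢ/p₀ᵢ) = 31.5458 + 20.6137 + 17.6035 + 13.9743 + 17.5664 + 4.7815 = 106.0853

106.09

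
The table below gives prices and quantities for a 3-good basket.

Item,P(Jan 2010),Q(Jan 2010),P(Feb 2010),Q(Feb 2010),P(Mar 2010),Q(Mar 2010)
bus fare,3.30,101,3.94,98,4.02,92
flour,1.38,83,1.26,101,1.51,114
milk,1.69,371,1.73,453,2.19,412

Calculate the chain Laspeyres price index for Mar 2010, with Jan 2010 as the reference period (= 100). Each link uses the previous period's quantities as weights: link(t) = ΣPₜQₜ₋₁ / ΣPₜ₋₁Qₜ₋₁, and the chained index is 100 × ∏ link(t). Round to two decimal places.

Link Jan 2010→Feb 2010:
ΣP(Feb 2010)Q(Jan 2010) = 3.94×101 + 1.26×83 + 1.73×371 = 397.94 + 104.58 + 641.83 = 1144.35
ΣP(Jan 2010)Q(Jan 2010) = 3.30×101 + 1.38×83 + 1.69×371 = 333.3 + 114.54 + 626.99 = 1074.83
link = 1144.35/1074.83 = 1.064680
Link Feb 2010→Mar 2010:
ΣP(Mar 2010)Q(Feb 2010) = 4.02×98 + 1.51×101 + 2.19×453 = 393.96 + 152.51 + 992.07 = 1538.54
ΣP(Feb 2010)Q(Feb 2010) = 3.94×98 + 1.26×101 + 1.73×453 = 386.12 + 127.26 + 783.69 = 1297.07
link = 1538.54/1297.07 = 1.186166
Chained index = 100 × 1.064680 × 1.186166 = 126.2887

126.29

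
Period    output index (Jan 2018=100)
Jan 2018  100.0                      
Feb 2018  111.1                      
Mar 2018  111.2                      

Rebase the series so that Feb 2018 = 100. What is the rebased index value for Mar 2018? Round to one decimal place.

Rebased(Mar 2018) = 111.2 / 111.1 × 100 = 100.0900

100.1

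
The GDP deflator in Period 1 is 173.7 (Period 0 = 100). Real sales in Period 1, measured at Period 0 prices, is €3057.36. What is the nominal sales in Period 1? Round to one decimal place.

5310.6

Nominal = Real × (Index/100) = 3057.36 × (173.7/100)
        = 3057.36 × 1.737 = 5310.6343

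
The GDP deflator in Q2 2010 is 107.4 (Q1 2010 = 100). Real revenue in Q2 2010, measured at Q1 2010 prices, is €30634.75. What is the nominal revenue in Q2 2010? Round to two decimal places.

32901.72

Nominal = Real × (Index/100) = 30634.75 × (107.4/100)
        = 30634.75 × 1.074 = 32901.7215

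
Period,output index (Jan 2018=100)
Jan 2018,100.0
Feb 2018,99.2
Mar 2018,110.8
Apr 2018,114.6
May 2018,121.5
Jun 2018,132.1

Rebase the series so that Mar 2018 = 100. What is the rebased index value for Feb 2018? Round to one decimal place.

Rebased(Feb 2018) = 99.2 / 110.8 × 100 = 89.5307

89.5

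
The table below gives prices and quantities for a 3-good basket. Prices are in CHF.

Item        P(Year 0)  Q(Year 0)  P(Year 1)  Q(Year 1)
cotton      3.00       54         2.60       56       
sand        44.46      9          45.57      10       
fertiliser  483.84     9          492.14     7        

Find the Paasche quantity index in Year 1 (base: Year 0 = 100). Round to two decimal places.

81.25

Paasche quantity index uses current-period prices as weights.
ΣP(Year 1)·Q(Year 1) = 2.60×56 + 45.57×10 + 492.14×7 = 145.6 + 455.7 + 3444.98 = 4046.28
ΣP(Year 1)·Q(Year 0) = 2.60×54 + 45.57×9 + 492.14×9 = 140.4 + 410.13 + 4429.26 = 4979.79
Index = 4046.28 / 4979.79 × 100 = 81.2540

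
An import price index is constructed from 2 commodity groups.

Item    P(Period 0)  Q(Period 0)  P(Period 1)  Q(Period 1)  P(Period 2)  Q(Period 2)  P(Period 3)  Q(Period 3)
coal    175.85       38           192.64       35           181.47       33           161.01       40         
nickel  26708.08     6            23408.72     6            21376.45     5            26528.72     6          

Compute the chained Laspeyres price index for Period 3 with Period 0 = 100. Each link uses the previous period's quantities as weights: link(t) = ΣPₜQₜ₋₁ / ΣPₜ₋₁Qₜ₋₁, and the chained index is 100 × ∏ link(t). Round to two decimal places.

Link Period 0→Period 1:
ΣP(Period 1)Q(Period 0) = 192.64×38 + 23408.72×6 = 7320.32 + 140452.32 = 147772.64
ΣP(Period 0)Q(Period 0) = 175.85×38 + 26708.08×6 = 6682.3 + 160248.48 = 166930.78
link = 147772.64/166930.78 = 0.885233
Link Period 1→Period 2:
ΣP(Period 2)Q(Period 1) = 181.47×35 + 21376.45×6 = 6351.45 + 128258.7 = 134610.15
ΣP(Period 1)Q(Period 1) = 192.64×35 + 23408.72×6 = 6742.4 + 140452.32 = 147194.72
link = 134610.15/147194.72 = 0.914504
Link Period 2→Period 3:
ΣP(Period 3)Q(Period 2) = 161.01×33 + 26528.72×5 = 5313.33 + 132643.6 = 137956.93
ΣP(Period 2)Q(Period 2) = 181.47×33 + 21376.45×5 = 5988.51 + 106882.25 = 112870.76
link = 137956.93/112870.76 = 1.222256
Chained index = 100 × 0.885233 × 0.914504 × 1.222256 = 98.9476

98.95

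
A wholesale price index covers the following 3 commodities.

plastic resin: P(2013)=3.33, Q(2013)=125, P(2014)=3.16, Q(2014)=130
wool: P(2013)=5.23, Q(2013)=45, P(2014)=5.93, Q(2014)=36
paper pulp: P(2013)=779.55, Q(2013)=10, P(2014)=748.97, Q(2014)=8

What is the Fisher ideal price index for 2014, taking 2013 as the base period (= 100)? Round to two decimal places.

96.49

Laspeyres component (base-period weights):
ΣP(2014)Q(2013) = 3.16×125 + 5.93×45 + 748.97×10 = 395 + 266.85 + 7489.7 = 8151.55
ΣP(2013)Q(2013) = 3.33×125 + 5.23×45 + 779.55×10 = 416.25 + 235.35 + 7795.5 = 8447.1
L = 8151.55 / 8447.1 × 100 = 96.5012
Paasche component (current-period weights):
ΣP(2014)Q(2014) = 3.16×130 + 5.93×36 + 748.97×8 = 410.8 + 213.48 + 5991.76 = 6616.04
ΣP(2013)Q(2014) = 3.33×130 + 5.23×36 + 779.55×8 = 432.9 + 188.28 + 6236.4 = 6857.58
P = 6616.04 / 6857.58 × 100 = 96.4778
Fisher = √(L × P) = √(96.5012 × 96.4778) = 96.4895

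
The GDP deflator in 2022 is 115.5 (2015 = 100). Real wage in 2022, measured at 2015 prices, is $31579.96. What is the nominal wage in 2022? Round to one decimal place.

36474.9

Nominal = Real × (Index/100) = 31579.96 × (115.5/100)
        = 31579.96 × 1.155 = 36474.8538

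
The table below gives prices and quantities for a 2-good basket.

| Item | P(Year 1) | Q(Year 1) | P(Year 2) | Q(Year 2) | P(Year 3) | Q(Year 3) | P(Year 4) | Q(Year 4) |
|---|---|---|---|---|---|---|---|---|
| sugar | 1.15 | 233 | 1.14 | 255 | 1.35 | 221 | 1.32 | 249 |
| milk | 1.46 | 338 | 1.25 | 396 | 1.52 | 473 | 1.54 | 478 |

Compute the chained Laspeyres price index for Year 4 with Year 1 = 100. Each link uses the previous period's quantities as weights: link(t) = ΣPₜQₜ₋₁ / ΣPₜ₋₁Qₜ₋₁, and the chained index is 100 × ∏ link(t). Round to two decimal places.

Link Year 1→Year 2:
ΣP(Year 2)Q(Year 1) = 1.14×233 + 1.25×338 = 265.62 + 422.5 = 688.12
ΣP(Year 1)Q(Year 1) = 1.15×233 + 1.46×338 = 267.95 + 493.48 = 761.43
link = 688.12/761.43 = 0.903721
Link Year 2→Year 3:
ΣP(Year 3)Q(Year 2) = 1.35×255 + 1.52×396 = 344.25 + 601.92 = 946.17
ΣP(Year 2)Q(Year 2) = 1.14×255 + 1.25×396 = 290.7 + 495 = 785.7
link = 946.17/785.7 = 1.204238
Link Year 3→Year 4:
ΣP(Year 4)Q(Year 3) = 1.32×221 + 1.54×473 = 291.72 + 728.42 = 1020.14
ΣP(Year 3)Q(Year 3) = 1.35×221 + 1.52×473 = 298.35 + 718.96 = 1017.31
link = 1020.14/1017.31 = 1.002782
Chained index = 100 × 0.903721 × 1.204238 × 1.002782 = 109.1322

109.13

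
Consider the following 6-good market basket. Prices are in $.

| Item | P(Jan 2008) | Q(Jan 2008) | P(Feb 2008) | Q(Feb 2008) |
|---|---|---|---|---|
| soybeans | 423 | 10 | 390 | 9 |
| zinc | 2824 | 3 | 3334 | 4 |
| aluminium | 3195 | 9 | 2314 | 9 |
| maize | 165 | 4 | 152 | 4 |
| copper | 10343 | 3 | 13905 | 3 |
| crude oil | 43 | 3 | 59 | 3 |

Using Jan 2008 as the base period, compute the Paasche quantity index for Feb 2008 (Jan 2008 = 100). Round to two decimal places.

103.81

Paasche quantity index uses current-period prices as weights.
ΣP(Feb 2008)·Q(Feb 2008) = 390×9 + 3334×4 + 2314×9 + 152×4 + 13905×3 + 59×3 = 3510 + 13336 + 20826 + 608 + 41715 + 177 = 80172
ΣP(Feb 2008)·Q(Jan 2008) = 390×10 + 3334×3 + 2314×9 + 152×4 + 13905×3 + 59×3 = 3900 + 10002 + 20826 + 608 + 41715 + 177 = 77228
Index = 80172 / 77228 × 100 = 103.8121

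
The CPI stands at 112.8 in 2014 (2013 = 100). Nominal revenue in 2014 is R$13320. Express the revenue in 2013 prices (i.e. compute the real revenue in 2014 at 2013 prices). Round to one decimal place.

Real = Nominal ÷ (Index/100) = 13320 ÷ (112.8/100)
     = 13320 ÷ 1.128 = 11808.5106

11808.5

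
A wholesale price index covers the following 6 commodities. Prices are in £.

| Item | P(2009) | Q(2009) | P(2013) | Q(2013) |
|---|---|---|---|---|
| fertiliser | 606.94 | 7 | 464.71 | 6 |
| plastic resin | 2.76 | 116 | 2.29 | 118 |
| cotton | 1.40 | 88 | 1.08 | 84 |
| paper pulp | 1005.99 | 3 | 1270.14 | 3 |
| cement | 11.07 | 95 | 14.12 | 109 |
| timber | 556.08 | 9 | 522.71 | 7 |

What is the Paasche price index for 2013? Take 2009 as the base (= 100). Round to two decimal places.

Paasche price index uses current-period quantities as weights.
ΣP(2013)·Q(2013) = 464.71×6 + 2.29×118 + 1.08×84 + 1270.14×3 + 14.12×109 + 522.71×7 = 2788.26 + 270.22 + 90.72 + 3810.42 + 1539.08 + 3658.97 = 12157.67
ΣP(2009)·Q(2013) = 606.94×6 + 2.76×118 + 1.40×84 + 1005.99×3 + 11.07×109 + 556.08×7 = 3641.64 + 325.68 + 117.6 + 3017.97 + 1206.63 + 3892.56 = 12202.08
Index = 12157.67 / 12202.08 × 100 = 99.6360

99.64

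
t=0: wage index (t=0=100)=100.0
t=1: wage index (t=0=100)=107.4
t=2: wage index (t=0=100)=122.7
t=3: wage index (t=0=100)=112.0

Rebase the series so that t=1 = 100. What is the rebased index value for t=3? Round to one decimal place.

104.3

Rebased(t=3) = 112.0 / 107.4 × 100 = 104.2831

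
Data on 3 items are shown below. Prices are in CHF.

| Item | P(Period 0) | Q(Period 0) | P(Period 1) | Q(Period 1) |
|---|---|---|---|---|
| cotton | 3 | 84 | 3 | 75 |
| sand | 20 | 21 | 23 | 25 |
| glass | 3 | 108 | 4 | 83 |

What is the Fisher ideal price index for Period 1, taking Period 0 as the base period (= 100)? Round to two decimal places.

116.69

Laspeyres component (base-period weights):
ΣP(Period 1)Q(Period 0) = 3×84 + 23×21 + 4×108 = 252 + 483 + 432 = 1167
ΣP(Period 0)Q(Period 0) = 3×84 + 20×21 + 3×108 = 252 + 420 + 324 = 996
L = 1167 / 996 × 100 = 117.1687
Paasche component (current-period weights):
ΣP(Period 1)Q(Period 1) = 3×75 + 23×25 + 4×83 = 225 + 575 + 332 = 1132
ΣP(Period 0)Q(Period 1) = 3×75 + 20×25 + 3×83 = 225 + 500 + 249 = 974
P = 1132 / 974 × 100 = 116.2218
Fisher = √(L × P) = √(117.1687 × 116.2218) = 116.6943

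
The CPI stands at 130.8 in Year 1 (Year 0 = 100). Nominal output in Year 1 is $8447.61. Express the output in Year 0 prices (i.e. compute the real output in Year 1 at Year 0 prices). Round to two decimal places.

6458.42

Real = Nominal ÷ (Index/100) = 8447.61 ÷ (130.8/100)
     = 8447.61 ÷ 1.308 = 6458.4174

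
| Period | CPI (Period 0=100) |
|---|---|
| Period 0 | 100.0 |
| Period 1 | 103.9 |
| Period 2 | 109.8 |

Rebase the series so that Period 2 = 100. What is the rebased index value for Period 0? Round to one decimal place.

Rebased(Period 0) = 100.0 / 109.8 × 100 = 91.0747

91.1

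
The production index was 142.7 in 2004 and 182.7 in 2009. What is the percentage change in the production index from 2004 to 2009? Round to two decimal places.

28.03%

Change = (182.7 − 142.7) / 142.7 × 100
       = 40.0 / 142.7 × 100 = 28.0308%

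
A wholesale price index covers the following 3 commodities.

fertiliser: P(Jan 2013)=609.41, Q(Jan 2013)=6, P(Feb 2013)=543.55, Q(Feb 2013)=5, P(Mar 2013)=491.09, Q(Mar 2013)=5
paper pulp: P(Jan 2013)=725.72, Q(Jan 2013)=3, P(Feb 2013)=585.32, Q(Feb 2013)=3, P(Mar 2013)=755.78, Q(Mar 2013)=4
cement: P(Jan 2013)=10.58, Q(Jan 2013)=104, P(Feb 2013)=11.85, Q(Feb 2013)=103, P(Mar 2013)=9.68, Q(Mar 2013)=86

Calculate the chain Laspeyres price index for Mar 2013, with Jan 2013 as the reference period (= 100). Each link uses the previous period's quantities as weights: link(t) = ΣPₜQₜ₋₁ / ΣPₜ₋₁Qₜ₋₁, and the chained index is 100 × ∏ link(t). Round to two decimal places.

90.54

Link Jan 2013→Feb 2013:
ΣP(Feb 2013)Q(Jan 2013) = 543.55×6 + 585.32×3 + 11.85×104 = 3261.3 + 1755.96 + 1232.4 = 6249.66
ΣP(Jan 2013)Q(Jan 2013) = 609.41×6 + 725.72×3 + 10.58×104 = 3656.46 + 2177.16 + 1100.32 = 6933.94
link = 6249.66/6933.94 = 0.901314
Link Feb 2013→Mar 2013:
ΣP(Mar 2013)Q(Feb 2013) = 491.09×5 + 755.78×3 + 9.68×103 = 2455.45 + 2267.34 + 997.04 = 5719.83
ΣP(Feb 2013)Q(Feb 2013) = 543.55×5 + 585.32×3 + 11.85×103 = 2717.75 + 1755.96 + 1220.55 = 5694.26
link = 5719.83/5694.26 = 1.004490
Chained index = 100 × 0.901314 × 1.004490 = 90.5362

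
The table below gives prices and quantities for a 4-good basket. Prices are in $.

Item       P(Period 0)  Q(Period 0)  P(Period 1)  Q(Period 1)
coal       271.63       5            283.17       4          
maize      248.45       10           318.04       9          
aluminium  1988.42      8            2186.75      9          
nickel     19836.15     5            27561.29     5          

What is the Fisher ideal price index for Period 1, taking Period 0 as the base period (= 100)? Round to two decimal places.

134.28

Laspeyres component (base-period weights):
ΣP(Period 1)Q(Period 0) = 283.17×5 + 318.04×10 + 2186.75×8 + 27561.29×5 = 1415.85 + 3180.4 + 17494 + 137806.45 = 159896.7
ΣP(Period 0)Q(Period 0) = 271.63×5 + 248.45×10 + 1988.42×8 + 19836.15×5 = 1358.15 + 2484.5 + 15907.36 + 99180.75 = 118930.76
L = 159896.7 / 118930.76 × 100 = 134.4452
Paasche component (current-period weights):
ΣP(Period 1)Q(Period 1) = 283.17×4 + 318.04×9 + 2186.75×9 + 27561.29×5 = 1132.68 + 2862.36 + 19680.75 + 137806.45 = 161482.24
ΣP(Period 0)Q(Period 1) = 271.63×4 + 248.45×9 + 1988.42×9 + 19836.15×5 = 1086.52 + 2236.05 + 17895.78 + 99180.75 = 120399.1
P = 161482.24 / 120399.1 × 100 = 134.1225
Fisher = √(L × P) = √(134.4452 × 134.1225) = 134.2837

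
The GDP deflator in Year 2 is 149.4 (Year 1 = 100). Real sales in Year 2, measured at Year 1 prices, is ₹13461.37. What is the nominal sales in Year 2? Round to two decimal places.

Nominal = Real × (Index/100) = 13461.37 × (149.4/100)
        = 13461.37 × 1.494 = 20111.2868

20111.29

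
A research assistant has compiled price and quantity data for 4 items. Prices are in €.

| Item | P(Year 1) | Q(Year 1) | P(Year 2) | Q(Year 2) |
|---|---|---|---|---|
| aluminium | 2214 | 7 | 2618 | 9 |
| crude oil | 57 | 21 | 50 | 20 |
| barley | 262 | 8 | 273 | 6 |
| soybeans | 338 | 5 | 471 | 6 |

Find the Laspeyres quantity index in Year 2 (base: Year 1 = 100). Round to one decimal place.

120.4

Laspeyres quantity index uses base-period prices as weights.
ΣP(Year 1)·Q(Year 2) = 2214×9 + 57×20 + 262×6 + 338×6 = 19926 + 1140 + 1572 + 2028 = 24666
ΣP(Year 1)·Q(Year 1) = 2214×7 + 57×21 + 262×8 + 338×5 = 15498 + 1197 + 2096 + 1690 = 20481
Index = 24666 / 20481 × 100 = 120.4336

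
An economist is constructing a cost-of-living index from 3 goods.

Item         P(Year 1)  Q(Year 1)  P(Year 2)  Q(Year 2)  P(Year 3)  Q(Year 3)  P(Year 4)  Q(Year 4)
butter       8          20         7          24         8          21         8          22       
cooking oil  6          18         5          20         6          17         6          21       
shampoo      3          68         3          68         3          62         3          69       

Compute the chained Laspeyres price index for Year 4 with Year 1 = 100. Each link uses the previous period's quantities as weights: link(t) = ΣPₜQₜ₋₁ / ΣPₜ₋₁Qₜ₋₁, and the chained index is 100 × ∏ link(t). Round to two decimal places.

100.52

Link Year 1→Year 2:
ΣP(Year 2)Q(Year 1) = 7×20 + 5×18 + 3×68 = 140 + 90 + 204 = 434
ΣP(Year 1)Q(Year 1) = 8×20 + 6×18 + 3×68 = 160 + 108 + 204 = 472
link = 434/472 = 0.919492
Link Year 2→Year 3:
ΣP(Year 3)Q(Year 2) = 8×24 + 6×20 + 3×68 = 192 + 120 + 204 = 516
ΣP(Year 2)Q(Year 2) = 7×24 + 5×20 + 3×68 = 168 + 100 + 204 = 472
link = 516/472 = 1.093220
Link Year 3→Year 4:
ΣP(Year 4)Q(Year 3) = 8×21 + 6×17 + 3×62 = 168 + 102 + 186 = 456
ΣP(Year 3)Q(Year 3) = 8×21 + 6×17 + 3×62 = 168 + 102 + 186 = 456
link = 456/456 = 1.000000
Chained index = 100 × 0.919492 × 1.093220 × 1.000000 = 100.5207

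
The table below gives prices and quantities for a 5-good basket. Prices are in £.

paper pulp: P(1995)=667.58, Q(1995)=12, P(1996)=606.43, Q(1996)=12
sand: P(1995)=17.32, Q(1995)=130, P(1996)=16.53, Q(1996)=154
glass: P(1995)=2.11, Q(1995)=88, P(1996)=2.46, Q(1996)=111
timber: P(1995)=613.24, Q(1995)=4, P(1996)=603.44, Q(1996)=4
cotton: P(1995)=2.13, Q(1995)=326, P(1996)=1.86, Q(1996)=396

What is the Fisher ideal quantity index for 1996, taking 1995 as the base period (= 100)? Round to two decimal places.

Laspeyres component (base-period weights):
ΣP(1995)Q(1996) = 667.58×12 + 17.32×154 + 2.11×111 + 613.24×4 + 2.13×396 = 8010.96 + 2667.28 + 234.21 + 2452.96 + 843.48 = 14208.89
ΣP(1995)Q(1995) = 667.58×12 + 17.32×130 + 2.11×88 + 613.24×4 + 2.13×326 = 8010.96 + 2251.6 + 185.68 + 2452.96 + 694.38 = 13595.58
L = 14208.89 / 13595.58 × 100 = 104.5111
Paasche component (current-period weights):
ΣP(1996)Q(1996) = 606.43×12 + 16.53×154 + 2.46×111 + 603.44×4 + 1.86×396 = 7277.16 + 2545.62 + 273.06 + 2413.76 + 736.56 = 13246.16
ΣP(1996)Q(1995) = 606.43×12 + 16.53×130 + 2.46×88 + 603.44×4 + 1.86×326 = 7277.16 + 2148.9 + 216.48 + 2413.76 + 606.36 = 12662.66
P = 13246.16 / 12662.66 × 100 = 104.6080
Fisher = √(L × P) = √(104.5111 × 104.6080) = 104.5596

104.56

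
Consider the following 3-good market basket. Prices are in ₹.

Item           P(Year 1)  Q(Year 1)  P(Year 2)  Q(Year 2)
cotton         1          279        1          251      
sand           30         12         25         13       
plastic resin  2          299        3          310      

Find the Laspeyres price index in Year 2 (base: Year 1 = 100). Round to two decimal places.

Laspeyres price index uses base-period quantities as weights.
ΣP(Year 2)·Q(Year 1) = 1×279 + 25×12 + 3×299 = 279 + 300 + 897 = 1476
ΣP(Year 1)·Q(Year 1) = 1×279 + 30×12 + 2×299 = 279 + 360 + 598 = 1237
Index = 1476 / 1237 × 100 = 119.3209

119.32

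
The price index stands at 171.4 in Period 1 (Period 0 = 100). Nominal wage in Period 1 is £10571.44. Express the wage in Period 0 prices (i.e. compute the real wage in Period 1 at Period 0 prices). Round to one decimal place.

Real = Nominal ÷ (Index/100) = 10571.44 ÷ (171.4/100)
     = 10571.44 ÷ 1.714 = 6167.7013

6167.7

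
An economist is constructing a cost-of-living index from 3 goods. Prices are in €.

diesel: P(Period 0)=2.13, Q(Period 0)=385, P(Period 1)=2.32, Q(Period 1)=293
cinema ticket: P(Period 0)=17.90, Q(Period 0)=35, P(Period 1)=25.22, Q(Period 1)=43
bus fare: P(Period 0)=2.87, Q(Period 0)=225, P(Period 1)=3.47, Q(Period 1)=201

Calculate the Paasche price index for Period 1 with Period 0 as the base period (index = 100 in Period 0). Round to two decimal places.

124.92

Paasche price index uses current-period quantities as weights.
ΣP(Period 1)·Q(Period 1) = 2.32×293 + 25.22×43 + 3.47×201 = 679.76 + 1084.46 + 697.47 = 2461.69
ΣP(Period 0)·Q(Period 1) = 2.13×293 + 17.90×43 + 2.87×201 = 624.09 + 769.7 + 576.87 = 1970.66
Index = 2461.69 / 1970.66 × 100 = 124.9170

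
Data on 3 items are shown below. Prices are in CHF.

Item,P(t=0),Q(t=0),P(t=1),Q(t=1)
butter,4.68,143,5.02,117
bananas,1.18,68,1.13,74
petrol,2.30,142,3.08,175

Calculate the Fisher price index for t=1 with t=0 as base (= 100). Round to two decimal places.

Laspeyres component (base-period weights):
ΣP(t=1)Q(t=0) = 5.02×143 + 1.13×68 + 3.08×142 = 717.86 + 76.84 + 437.36 = 1232.06
ΣP(t=0)Q(t=0) = 4.68×143 + 1.18×68 + 2.30×142 = 669.24 + 80.24 + 326.6 = 1076.08
L = 1232.06 / 1076.08 × 100 = 114.4952
Paasche component (current-period weights):
ΣP(t=1)Q(t=1) = 5.02×117 + 1.13×74 + 3.08×175 = 587.34 + 83.62 + 539 = 1209.96
ΣP(t=0)Q(t=1) = 4.68×117 + 1.18×74 + 2.30×175 = 547.56 + 87.32 + 402.5 = 1037.38
P = 1209.96 / 1037.38 × 100 = 116.6361
Fisher = √(L × P) = √(114.4952 × 116.6361) = 115.5607

115.56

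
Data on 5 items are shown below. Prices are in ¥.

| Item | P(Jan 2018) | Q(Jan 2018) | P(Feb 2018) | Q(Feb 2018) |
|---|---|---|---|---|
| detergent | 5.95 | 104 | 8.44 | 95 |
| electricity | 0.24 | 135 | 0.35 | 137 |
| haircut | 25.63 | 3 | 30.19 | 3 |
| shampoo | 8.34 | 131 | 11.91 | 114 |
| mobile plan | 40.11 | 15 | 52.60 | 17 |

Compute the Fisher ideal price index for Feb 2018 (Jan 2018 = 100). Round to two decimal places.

Laspeyres component (base-period weights):
ΣP(Feb 2018)Q(Jan 2018) = 8.44×104 + 0.35×135 + 30.19×3 + 11.91×131 + 52.60×15 = 877.76 + 47.25 + 90.57 + 1560.21 + 789 = 3364.79
ΣP(Jan 2018)Q(Jan 2018) = 5.95×104 + 0.24×135 + 25.63×3 + 8.34×131 + 40.11×15 = 618.8 + 32.4 + 76.89 + 1092.54 + 601.65 = 2422.28
L = 3364.79 / 2422.28 × 100 = 138.9100
Paasche component (current-period weights):
ΣP(Feb 2018)Q(Feb 2018) = 8.44×95 + 0.35×137 + 30.19×3 + 11.91×114 + 52.60×17 = 801.8 + 47.95 + 90.57 + 1357.74 + 894.2 = 3192.26
ΣP(Jan 2018)Q(Feb 2018) = 5.95×95 + 0.24×137 + 25.63×3 + 8.34×114 + 40.11×17 = 565.25 + 32.88 + 76.89 + 950.76 + 681.87 = 2307.65
P = 3192.26 / 2307.65 × 100 = 138.3338
Fisher = √(L × P) = √(138.9100 × 138.3338) = 138.6216

138.62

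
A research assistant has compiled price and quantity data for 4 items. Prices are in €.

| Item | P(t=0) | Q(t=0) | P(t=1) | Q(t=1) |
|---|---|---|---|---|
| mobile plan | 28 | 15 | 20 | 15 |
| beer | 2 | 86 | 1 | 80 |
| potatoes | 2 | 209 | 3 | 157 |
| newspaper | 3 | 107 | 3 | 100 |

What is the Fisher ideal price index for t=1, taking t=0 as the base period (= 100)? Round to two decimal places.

Laspeyres component (base-period weights):
ΣP(t=1)Q(t=0) = 20×15 + 1×86 + 3×209 + 3×107 = 300 + 86 + 627 + 321 = 1334
ΣP(t=0)Q(t=0) = 28×15 + 2×86 + 2×209 + 3×107 = 420 + 172 + 418 + 321 = 1331
L = 1334 / 1331 × 100 = 100.2254
Paasche component (current-period weights):
ΣP(t=1)Q(t=1) = 20×15 + 1×80 + 3×157 + 3×100 = 300 + 80 + 471 + 300 = 1151
ΣP(t=0)Q(t=1) = 28×15 + 2×80 + 2×157 + 3×100 = 420 + 160 + 314 + 300 = 1194
P = 1151 / 1194 × 100 = 96.3987
Fisher = √(L × P) = √(100.2254 × 96.3987) = 98.2934

98.29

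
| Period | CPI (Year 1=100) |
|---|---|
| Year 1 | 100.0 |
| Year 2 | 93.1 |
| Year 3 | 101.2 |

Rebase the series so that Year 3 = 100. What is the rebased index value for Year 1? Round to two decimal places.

98.81

Rebased(Year 1) = 100.0 / 101.2 × 100 = 98.8142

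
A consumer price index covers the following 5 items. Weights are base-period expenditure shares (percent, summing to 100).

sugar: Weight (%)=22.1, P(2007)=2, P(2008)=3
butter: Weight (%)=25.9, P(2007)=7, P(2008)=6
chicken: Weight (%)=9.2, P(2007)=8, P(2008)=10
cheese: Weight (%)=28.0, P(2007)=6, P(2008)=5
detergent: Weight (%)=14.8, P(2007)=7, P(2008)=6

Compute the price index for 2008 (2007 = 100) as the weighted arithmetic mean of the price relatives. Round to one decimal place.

102.9

sugar: 22.1 × (3/2) = 22.1 × 1.500000 = 33.1500
butter: 25.9 × (6/7) = 25.9 × 0.857143 = 22.2000
chicken: 9.2 × (10/8) = 9.2 × 1.250000 = 11.5000
cheese: 28.0 × (5/6) = 28.0 × 0.833333 = 23.3333
detergent: 14.8 × (6/7) = 14.8 × 0.857143 = 12.6857
Index = Σ wᵢ·(p₁ᵢ/p₀ᵢ) = 33.1500 + 22.2000 + 11.5000 + 23.3333 + 12.6857 = 102.8690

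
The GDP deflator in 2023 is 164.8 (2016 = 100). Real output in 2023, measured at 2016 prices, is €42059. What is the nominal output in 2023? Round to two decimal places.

Nominal = Real × (Index/100) = 42059 × (164.8/100)
        = 42059 × 1.648 = 69313.2320

69313.23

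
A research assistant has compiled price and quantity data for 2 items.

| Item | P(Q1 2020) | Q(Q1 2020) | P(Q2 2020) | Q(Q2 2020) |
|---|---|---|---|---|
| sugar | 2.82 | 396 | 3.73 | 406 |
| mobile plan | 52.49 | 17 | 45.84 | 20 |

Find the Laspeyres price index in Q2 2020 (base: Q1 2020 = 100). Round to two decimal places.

112.31

Laspeyres price index uses base-period quantities as weights.
ΣP(Q2 2020)·Q(Q1 2020) = 3.73×396 + 45.84×17 = 1477.08 + 779.28 = 2256.36
ΣP(Q1 2020)·Q(Q1 2020) = 2.82×396 + 52.49×17 = 1116.72 + 892.33 = 2009.05
Index = 2256.36 / 2009.05 × 100 = 112.3098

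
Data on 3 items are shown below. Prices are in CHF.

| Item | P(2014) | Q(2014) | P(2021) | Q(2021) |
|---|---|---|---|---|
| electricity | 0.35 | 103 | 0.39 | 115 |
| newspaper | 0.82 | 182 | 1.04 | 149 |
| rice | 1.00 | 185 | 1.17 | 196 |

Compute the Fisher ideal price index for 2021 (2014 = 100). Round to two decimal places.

120.07

Laspeyres component (base-period weights):
ΣP(2021)Q(2014) = 0.39×103 + 1.04×182 + 1.17×185 = 40.17 + 189.28 + 216.45 = 445.9
ΣP(2014)Q(2014) = 0.35×103 + 0.82×182 + 1.00×185 = 36.05 + 149.24 + 185 = 370.29
L = 445.9 / 370.29 × 100 = 120.4191
Paasche component (current-period weights):
ΣP(2021)Q(2021) = 0.39×115 + 1.04×149 + 1.17×196 = 44.85 + 154.96 + 229.32 = 429.13
ΣP(2014)Q(2021) = 0.35×115 + 0.82×149 + 1.00×196 = 40.25 + 122.18 + 196 = 358.43
P = 429.13 / 358.43 × 100 = 119.7249
Fisher = √(L × P) = √(120.4191 × 119.7249) = 120.0715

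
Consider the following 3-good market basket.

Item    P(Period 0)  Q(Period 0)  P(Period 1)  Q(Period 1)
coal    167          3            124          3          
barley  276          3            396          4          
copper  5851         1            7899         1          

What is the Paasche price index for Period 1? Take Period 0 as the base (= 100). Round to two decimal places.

Paasche price index uses current-period quantities as weights.
ΣP(Period 1)·Q(Period 1) = 124×3 + 396×4 + 7899×1 = 372 + 1584 + 7899 = 9855
ΣP(Period 0)·Q(Period 1) = 167×3 + 276×4 + 5851×1 = 501 + 1104 + 5851 = 7456
Index = 9855 / 7456 × 100 = 132.1754

132.18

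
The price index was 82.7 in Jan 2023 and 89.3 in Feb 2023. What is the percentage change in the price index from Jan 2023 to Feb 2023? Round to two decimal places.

7.98%

Change = (89.3 − 82.7) / 82.7 × 100
       = 6.6 / 82.7 × 100 = 7.9807%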